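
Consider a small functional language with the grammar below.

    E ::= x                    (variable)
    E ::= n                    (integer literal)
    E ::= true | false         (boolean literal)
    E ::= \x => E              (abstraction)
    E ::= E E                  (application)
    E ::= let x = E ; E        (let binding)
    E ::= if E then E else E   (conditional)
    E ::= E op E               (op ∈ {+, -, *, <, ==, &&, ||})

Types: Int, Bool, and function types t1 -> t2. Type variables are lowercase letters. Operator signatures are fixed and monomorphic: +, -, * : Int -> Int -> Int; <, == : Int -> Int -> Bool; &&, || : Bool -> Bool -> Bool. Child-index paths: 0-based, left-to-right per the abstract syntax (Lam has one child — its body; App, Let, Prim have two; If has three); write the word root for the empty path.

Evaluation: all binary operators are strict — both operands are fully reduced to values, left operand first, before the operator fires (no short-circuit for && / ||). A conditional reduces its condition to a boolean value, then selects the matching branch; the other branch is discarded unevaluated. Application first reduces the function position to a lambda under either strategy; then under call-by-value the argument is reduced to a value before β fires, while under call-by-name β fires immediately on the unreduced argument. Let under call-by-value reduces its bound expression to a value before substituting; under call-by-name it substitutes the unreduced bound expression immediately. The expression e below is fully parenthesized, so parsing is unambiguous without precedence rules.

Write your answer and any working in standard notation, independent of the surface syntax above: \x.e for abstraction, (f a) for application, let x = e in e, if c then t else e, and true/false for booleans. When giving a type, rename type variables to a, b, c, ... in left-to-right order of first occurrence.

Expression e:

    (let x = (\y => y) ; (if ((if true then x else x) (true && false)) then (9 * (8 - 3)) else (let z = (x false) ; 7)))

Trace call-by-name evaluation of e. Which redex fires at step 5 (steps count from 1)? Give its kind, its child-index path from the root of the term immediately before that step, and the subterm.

Trace:
step 0: (let x = (\y.y) in (if ((if true then x else x) (true && false)) then (9 * (8 - 3)) else (let z = (x false) in 7)))
step 1: [let@root] (if ((if true then (\y.y) else (\y.y)) (true && false)) then (9 * (8 - 3)) else (let z = ((\y.y) false) in 7))
step 2: [if@0.0] (if ((\y.y) (true && false)) then (9 * (8 - 3)) else (let z = ((\y.y) false) in 7))
step 3: [beta@0] (if (true && false) then (9 * (8 - 3)) else (let z = ((\y.y) false) in 7))
step 4: [delta@0] (if false then (9 * (8 - 3)) else (let z = ((\y.y) false) in 7))
step 5: [if@root] (let z = ((\y.y) false) in 7)

Answer: if at root : (if false then (9 * (8 - 3)) else (let z = ((\y.y) false) in 7))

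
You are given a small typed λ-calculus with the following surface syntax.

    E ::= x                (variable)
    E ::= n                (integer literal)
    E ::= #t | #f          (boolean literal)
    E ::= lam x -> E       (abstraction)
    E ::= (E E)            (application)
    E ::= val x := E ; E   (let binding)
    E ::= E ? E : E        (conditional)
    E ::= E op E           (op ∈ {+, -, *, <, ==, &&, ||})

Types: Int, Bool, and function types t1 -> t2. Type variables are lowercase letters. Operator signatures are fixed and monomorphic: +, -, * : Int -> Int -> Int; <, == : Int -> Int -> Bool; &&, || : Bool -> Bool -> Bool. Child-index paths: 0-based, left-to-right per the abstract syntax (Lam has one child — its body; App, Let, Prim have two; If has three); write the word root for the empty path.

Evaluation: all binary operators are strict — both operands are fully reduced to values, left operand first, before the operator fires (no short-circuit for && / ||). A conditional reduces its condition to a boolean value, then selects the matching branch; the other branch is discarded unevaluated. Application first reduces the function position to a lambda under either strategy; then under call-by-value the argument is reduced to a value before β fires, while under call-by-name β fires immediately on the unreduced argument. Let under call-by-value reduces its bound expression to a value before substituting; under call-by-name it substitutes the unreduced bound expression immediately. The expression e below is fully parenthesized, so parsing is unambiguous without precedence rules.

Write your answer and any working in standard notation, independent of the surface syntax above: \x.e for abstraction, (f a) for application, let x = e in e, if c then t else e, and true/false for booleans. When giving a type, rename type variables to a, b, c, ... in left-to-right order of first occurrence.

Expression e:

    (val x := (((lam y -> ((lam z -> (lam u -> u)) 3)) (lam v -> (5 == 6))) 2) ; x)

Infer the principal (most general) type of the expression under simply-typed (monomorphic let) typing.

Answer: Int

Working:
u : c
\u._ : c -> c
\z._ : b -> c -> c
  unify b -> c -> c ~ Int -> d
  unify b ~ Int
  unify c -> c ~ d
_ _ : c -> c
\y._ : a -> c -> c
  unify Int ~ Int
  unify Int ~ Int
\v._ : e -> Bool
  unify a -> c -> c ~ (e -> Bool) -> f
  unify a ~ e -> Bool
  unify c -> c ~ f
_ _ : c -> c
  unify c -> c ~ Int -> g
  unify c ~ Int
  unify Int ~ g
_ _ : Int
let x : Int
x : Int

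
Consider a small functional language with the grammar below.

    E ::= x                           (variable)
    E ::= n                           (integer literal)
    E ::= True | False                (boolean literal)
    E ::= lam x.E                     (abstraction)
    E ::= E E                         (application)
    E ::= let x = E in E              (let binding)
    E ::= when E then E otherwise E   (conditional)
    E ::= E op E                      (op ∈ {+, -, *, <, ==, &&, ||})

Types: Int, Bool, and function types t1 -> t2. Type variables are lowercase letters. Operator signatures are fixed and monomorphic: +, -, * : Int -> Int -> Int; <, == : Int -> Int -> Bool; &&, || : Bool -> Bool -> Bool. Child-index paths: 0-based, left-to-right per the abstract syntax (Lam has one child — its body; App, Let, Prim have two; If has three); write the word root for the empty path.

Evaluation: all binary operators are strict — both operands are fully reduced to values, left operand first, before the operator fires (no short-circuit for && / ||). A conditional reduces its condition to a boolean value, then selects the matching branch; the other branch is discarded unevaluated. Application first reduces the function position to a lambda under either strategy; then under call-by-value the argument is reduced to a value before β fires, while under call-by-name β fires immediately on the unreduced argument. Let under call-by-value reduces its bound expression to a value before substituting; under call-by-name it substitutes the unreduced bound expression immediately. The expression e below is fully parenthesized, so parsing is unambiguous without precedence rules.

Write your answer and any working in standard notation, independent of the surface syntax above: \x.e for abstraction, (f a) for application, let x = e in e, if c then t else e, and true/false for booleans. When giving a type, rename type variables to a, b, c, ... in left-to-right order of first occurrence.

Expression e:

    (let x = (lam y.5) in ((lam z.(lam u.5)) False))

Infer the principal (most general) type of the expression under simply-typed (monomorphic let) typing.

Answer: a -> Int

Trace:
\y._ : a -> Int
let x : a -> Int
\u._ : c -> Int
\z._ : b -> c -> Int
  unify b -> c -> Int ~ Bool -> d
  unify b ~ Bool
  unify c -> Int ~ d
_ _ : c -> Int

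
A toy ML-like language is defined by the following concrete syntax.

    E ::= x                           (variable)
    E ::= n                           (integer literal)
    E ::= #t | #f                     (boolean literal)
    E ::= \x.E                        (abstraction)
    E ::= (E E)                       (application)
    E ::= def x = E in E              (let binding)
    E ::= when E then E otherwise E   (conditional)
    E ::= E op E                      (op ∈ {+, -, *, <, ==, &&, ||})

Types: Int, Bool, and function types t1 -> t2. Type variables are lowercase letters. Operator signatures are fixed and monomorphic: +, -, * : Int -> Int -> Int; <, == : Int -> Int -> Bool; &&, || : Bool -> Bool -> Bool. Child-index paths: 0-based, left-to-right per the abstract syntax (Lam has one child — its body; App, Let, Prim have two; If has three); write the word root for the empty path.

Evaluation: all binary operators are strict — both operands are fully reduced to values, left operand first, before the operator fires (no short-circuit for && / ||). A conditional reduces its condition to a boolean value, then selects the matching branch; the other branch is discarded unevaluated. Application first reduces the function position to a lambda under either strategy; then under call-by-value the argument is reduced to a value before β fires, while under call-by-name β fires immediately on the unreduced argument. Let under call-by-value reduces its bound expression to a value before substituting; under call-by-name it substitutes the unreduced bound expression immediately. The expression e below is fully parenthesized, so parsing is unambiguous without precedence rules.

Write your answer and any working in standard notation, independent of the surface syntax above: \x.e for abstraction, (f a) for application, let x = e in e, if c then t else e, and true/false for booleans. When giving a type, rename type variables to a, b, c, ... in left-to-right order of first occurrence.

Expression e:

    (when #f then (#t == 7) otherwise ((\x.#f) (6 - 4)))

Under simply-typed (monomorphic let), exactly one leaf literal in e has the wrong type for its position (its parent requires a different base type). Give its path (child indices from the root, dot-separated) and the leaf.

Trace:
  unify Bool ~ Bool
  unify Bool ~ Int
  FAIL: mismatch Bool ~ Int

Answer: 1.0 : true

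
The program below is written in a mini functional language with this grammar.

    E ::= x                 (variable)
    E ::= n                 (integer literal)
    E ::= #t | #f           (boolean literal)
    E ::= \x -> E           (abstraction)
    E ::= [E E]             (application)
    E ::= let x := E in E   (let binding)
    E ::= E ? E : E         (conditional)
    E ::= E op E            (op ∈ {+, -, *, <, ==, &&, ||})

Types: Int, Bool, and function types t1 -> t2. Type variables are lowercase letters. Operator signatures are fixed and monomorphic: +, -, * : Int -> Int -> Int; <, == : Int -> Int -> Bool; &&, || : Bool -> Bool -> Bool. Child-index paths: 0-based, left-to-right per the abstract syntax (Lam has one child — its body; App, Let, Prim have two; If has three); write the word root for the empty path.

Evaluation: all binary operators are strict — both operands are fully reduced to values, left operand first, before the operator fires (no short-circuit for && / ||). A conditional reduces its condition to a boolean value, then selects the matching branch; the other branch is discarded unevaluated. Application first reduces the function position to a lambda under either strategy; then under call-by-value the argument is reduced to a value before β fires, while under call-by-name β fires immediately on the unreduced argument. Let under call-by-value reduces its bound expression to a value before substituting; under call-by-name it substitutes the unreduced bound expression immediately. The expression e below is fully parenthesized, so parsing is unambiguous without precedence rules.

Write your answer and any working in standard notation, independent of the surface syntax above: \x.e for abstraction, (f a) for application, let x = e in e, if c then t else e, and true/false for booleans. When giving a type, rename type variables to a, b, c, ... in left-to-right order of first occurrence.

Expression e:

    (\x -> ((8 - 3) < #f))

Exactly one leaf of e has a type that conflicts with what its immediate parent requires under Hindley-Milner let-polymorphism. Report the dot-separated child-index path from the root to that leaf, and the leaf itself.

Trace:
  unify Int ~ Int
  unify Int ~ Int
  unify Int ~ Int
  unify Bool ~ Int
  FAIL: mismatch Bool ~ Int

Answer: 0.1 : false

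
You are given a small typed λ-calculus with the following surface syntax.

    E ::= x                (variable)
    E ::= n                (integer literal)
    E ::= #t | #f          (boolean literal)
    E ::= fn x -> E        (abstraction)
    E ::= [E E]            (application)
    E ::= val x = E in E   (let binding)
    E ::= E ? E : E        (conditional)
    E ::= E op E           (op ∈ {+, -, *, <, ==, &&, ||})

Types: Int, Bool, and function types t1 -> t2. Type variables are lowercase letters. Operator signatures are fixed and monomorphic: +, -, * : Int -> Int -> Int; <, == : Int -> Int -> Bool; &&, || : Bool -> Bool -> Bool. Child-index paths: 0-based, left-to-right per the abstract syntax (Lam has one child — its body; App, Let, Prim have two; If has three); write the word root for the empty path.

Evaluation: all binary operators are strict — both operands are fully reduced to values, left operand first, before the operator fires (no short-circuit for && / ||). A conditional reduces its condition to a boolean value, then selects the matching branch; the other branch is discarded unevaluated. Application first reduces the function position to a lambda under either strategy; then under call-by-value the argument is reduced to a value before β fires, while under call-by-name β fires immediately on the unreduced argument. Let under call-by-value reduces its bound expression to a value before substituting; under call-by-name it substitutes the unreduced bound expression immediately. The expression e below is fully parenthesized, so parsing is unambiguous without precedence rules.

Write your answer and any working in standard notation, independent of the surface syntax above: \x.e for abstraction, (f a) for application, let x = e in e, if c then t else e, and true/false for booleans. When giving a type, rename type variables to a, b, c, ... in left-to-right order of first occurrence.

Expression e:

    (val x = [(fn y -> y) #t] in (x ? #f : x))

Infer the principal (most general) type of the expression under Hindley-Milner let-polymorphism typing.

Answer: Bool

Trace:
y : a
\y._ : a -> a
  unify a -> a ~ Bool -> b
  unify a ~ Bool
  unify Bool ~ b
_ _ : Bool
let x : Bool
x : Bool
  unify Bool ~ Bool
x : Bool
  unify Bool ~ Bool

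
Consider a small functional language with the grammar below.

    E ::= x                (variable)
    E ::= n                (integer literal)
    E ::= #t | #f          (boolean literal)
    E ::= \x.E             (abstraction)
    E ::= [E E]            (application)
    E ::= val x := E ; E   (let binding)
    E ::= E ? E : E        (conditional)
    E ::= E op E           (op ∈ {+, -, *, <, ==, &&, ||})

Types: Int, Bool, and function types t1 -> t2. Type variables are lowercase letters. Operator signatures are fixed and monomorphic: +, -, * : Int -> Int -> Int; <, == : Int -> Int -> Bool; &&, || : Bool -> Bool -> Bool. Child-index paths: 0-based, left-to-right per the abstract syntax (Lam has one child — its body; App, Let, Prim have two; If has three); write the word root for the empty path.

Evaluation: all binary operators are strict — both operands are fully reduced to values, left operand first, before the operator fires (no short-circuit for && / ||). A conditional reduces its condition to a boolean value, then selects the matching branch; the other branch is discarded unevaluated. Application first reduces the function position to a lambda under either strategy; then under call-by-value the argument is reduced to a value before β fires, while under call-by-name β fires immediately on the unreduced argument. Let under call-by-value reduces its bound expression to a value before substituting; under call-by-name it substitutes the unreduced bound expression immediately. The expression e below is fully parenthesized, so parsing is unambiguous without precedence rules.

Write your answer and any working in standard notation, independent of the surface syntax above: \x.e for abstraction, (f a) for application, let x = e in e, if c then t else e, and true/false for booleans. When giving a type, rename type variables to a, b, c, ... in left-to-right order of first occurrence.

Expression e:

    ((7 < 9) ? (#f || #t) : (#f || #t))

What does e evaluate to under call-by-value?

Answer: true

Derivation:
step 0: (if (7 < 9) then (false || true) else (false || true))
step 1: [delta@0] (if true then (false || true) else (false || true))
step 2: [if@root] (false || true)
step 3: [delta@root] true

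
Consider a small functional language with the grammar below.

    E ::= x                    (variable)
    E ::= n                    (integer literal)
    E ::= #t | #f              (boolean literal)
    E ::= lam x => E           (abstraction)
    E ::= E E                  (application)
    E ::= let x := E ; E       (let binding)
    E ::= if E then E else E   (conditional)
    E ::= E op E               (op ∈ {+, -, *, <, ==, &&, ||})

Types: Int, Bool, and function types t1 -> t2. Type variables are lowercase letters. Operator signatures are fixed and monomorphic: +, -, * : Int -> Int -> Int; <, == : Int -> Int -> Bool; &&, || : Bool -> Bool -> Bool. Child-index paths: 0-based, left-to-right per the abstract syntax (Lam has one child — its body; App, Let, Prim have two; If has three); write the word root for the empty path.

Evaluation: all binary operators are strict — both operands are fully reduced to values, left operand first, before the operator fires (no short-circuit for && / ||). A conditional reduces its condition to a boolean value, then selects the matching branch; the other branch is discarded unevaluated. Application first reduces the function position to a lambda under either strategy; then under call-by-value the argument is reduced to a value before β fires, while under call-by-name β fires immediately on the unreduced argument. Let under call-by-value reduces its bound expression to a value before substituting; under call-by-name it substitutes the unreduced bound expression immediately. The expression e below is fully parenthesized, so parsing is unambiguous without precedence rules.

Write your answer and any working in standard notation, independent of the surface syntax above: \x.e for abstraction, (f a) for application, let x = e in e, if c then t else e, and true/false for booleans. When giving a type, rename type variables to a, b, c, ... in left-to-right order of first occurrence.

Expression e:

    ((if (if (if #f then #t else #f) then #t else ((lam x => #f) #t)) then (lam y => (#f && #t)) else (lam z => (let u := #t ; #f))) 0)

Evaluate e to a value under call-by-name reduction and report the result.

Answer: false

Derivation:
step 0: ((if (if (if false then true else false) then true else ((\x.false) true)) then (\y.(false && true)) else (\z.(let u = true in false))) 0)
step 1: [if@0.0.0] ((if (if false then true else ((\x.false) true)) then (\y.(false && true)) else (\z.(let u = true in false))) 0)
step 2: [if@0.0] ((if ((\x.false) true) then (\y.(false && true)) else (\z.(let u = true in false))) 0)
step 3: [beta@0.0] ((if false then (\y.(false && true)) else (\z.(let u = true in false))) 0)
step 4: [if@0] ((\z.(let u = true in false)) 0)
step 5: [beta@root] (let u = true in false)
step 6: [let@root] false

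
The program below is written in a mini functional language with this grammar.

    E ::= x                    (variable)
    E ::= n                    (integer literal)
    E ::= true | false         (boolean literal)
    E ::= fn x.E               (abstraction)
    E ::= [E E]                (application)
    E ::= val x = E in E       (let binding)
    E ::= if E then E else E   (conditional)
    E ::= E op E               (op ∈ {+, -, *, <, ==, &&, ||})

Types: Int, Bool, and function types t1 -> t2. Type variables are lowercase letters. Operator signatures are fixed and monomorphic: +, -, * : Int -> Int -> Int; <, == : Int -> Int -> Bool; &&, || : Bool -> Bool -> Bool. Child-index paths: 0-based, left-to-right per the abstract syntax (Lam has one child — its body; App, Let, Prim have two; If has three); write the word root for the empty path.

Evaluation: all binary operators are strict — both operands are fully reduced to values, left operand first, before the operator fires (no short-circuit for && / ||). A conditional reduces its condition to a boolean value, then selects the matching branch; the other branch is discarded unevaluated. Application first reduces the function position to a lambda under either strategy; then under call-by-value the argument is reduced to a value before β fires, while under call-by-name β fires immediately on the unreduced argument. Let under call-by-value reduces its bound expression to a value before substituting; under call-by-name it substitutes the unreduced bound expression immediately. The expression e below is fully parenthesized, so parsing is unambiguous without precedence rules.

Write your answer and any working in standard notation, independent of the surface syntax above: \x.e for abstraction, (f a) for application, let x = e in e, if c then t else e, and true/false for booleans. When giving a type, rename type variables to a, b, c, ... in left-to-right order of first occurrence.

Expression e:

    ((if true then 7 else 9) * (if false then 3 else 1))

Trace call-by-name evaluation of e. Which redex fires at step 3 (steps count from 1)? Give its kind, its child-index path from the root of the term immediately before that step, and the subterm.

Answer: delta at root : (7 * 1)

Derivation:
step 0: ((if true then 7 else 9) * (if false then 3 else 1))
step 1: [if@0] (7 * (if false then 3 else 1))
step 2: [if@1] (7 * 1)
step 3: [delta@root] 7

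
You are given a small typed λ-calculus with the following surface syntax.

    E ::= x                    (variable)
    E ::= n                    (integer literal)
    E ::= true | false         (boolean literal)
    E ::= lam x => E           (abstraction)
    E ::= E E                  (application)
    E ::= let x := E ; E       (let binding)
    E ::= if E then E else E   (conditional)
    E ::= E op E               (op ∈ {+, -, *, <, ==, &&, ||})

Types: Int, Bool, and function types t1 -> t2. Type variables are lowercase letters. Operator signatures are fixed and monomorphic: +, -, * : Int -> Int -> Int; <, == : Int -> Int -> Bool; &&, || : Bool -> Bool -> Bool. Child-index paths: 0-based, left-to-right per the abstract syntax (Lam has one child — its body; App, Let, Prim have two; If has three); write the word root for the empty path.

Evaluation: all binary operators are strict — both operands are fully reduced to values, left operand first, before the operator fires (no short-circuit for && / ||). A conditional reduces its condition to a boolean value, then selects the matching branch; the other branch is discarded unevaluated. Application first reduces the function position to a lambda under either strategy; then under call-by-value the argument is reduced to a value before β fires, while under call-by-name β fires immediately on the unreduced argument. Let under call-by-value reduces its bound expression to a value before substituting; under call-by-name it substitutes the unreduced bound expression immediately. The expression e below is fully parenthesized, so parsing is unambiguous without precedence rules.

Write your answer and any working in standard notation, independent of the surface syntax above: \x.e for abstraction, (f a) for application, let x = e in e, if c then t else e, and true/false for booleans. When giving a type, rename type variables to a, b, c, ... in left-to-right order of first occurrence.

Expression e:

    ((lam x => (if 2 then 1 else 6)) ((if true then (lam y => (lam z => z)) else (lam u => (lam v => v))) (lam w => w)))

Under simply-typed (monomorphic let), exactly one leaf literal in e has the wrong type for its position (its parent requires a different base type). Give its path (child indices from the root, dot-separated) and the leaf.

Derivation:
  unify Int ~ Bool
  FAIL: mismatch Int ~ Bool

Answer: 0.0.0 : 2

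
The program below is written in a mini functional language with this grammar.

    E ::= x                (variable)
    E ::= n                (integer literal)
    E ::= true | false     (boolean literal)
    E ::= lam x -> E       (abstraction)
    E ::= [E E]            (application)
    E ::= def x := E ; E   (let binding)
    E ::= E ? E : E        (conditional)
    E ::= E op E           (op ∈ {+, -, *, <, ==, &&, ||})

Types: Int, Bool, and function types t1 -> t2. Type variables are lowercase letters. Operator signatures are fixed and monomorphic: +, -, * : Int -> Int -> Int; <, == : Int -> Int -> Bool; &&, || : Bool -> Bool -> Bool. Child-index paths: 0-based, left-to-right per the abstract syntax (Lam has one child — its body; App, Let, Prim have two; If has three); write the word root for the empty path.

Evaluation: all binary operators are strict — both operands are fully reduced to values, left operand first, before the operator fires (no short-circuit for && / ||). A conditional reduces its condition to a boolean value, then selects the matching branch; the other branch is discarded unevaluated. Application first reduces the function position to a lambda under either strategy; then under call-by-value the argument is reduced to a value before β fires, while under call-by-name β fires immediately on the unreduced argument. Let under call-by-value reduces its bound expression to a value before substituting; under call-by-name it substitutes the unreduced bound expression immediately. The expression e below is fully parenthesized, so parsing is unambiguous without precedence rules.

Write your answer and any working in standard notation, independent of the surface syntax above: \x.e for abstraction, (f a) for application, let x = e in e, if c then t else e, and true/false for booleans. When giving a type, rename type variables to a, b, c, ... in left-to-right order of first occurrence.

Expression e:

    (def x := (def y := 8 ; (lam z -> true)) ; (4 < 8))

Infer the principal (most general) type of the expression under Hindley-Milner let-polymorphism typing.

Derivation:
let y : Int
\z._ : a -> Bool
let x : forall. a -> Bool
  unify Int ~ Int
  unify Int ~ Int

Answer: Bool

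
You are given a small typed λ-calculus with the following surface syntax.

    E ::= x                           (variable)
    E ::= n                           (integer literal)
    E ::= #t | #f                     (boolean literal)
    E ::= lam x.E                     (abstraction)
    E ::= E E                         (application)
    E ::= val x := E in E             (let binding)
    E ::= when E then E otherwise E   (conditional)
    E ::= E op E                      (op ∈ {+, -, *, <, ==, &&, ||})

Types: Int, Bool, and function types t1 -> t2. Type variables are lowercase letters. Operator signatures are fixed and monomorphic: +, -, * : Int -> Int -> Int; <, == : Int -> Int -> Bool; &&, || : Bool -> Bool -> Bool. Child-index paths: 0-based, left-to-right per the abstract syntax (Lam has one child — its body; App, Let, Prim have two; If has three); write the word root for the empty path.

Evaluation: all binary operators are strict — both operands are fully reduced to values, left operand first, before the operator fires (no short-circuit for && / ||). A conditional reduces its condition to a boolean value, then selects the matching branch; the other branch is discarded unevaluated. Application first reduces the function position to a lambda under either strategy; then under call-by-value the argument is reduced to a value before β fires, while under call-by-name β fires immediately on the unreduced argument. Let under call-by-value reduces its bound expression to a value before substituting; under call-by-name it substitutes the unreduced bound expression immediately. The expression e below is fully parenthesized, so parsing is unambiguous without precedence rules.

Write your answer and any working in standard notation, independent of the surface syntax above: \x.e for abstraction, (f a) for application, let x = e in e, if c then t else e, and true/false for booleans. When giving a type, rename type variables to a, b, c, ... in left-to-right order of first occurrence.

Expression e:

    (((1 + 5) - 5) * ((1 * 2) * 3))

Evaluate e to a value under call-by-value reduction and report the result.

Answer: 6

Derivation:
step 0: (((1 + 5) - 5) * ((1 * 2) * 3))
step 1: [delta@0.0] ((6 - 5) * ((1 * 2) * 3))
step 2: [delta@0] (1 * ((1 * 2) * 3))
step 3: [delta@1.0] (1 * (2 * 3))
step 4: [delta@1] (1 * 6)
step 5: [delta@root] 6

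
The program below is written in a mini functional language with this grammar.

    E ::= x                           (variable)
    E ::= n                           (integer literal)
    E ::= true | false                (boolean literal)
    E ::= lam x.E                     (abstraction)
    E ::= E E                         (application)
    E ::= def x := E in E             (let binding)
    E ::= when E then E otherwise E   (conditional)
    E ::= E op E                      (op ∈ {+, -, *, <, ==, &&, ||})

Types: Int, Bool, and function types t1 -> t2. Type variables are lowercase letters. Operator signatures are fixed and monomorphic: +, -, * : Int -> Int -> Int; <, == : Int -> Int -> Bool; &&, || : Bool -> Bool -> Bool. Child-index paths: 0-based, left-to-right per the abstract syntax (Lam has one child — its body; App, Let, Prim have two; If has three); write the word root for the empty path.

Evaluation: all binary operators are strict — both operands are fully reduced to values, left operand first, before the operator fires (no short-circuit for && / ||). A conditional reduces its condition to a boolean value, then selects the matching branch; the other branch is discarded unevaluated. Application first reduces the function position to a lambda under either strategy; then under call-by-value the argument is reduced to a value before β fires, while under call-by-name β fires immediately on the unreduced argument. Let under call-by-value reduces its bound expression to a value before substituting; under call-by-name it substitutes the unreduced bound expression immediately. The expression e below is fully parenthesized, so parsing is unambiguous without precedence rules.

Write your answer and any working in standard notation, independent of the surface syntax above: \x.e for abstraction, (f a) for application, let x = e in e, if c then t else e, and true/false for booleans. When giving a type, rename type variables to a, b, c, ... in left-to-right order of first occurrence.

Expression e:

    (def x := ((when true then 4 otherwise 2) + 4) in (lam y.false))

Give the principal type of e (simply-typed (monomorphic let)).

Working:
  unify Bool ~ Bool
  unify Int ~ Int
  unify Int ~ Int
  unify Int ~ Int
let x : Int
\y._ : a -> Bool

Answer: a -> Bool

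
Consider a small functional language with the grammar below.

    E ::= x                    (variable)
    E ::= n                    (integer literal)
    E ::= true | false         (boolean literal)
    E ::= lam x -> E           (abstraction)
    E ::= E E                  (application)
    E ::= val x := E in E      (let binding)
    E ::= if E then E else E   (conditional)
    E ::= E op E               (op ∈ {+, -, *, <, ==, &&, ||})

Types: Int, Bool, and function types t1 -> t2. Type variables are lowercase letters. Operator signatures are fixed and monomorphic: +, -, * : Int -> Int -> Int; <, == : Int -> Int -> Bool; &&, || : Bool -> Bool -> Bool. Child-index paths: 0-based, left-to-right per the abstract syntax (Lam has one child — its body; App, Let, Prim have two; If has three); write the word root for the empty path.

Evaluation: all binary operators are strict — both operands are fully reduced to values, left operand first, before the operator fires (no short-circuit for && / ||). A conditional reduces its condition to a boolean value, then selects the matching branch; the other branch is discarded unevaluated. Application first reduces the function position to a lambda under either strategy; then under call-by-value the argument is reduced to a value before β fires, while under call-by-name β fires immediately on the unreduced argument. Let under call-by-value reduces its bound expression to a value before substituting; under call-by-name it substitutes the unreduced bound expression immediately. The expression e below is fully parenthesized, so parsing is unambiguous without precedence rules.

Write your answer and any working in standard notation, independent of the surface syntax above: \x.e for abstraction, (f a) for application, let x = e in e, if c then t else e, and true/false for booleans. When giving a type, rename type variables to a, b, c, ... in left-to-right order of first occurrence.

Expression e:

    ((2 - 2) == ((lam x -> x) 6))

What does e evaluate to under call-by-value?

Answer: false

Derivation:
step 0: ((2 - 2) == ((\x.x) 6))
step 1: [delta@0] (0 == ((\x.x) 6))
step 2: [beta@1] (0 == 6)
step 3: [delta@root] false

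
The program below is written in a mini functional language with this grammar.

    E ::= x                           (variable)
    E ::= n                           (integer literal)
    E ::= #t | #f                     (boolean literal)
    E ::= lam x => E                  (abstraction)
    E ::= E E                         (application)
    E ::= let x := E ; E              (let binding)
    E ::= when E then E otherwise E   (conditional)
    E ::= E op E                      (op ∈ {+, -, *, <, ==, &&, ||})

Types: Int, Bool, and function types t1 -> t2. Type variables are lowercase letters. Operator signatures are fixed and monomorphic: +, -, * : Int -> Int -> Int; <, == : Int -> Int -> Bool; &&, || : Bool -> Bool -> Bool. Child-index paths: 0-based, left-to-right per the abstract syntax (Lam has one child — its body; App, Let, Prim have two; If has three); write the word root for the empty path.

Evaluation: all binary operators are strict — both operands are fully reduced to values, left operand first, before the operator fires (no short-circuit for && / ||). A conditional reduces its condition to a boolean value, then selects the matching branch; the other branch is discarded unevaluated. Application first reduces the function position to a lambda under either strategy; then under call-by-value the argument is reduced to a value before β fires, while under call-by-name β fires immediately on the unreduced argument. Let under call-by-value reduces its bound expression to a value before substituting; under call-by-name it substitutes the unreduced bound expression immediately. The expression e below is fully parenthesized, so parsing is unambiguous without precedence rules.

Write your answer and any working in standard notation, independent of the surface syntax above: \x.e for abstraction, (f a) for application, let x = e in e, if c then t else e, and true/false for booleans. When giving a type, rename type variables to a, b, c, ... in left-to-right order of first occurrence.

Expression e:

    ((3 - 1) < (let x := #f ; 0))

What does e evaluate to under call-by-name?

Working:
step 0: ((3 - 1) < (let x = false in 0))
step 1: [delta@0] (2 < (let x = false in 0))
step 2: [let@1] (2 < 0)
step 3: [delta@root] false

Answer: false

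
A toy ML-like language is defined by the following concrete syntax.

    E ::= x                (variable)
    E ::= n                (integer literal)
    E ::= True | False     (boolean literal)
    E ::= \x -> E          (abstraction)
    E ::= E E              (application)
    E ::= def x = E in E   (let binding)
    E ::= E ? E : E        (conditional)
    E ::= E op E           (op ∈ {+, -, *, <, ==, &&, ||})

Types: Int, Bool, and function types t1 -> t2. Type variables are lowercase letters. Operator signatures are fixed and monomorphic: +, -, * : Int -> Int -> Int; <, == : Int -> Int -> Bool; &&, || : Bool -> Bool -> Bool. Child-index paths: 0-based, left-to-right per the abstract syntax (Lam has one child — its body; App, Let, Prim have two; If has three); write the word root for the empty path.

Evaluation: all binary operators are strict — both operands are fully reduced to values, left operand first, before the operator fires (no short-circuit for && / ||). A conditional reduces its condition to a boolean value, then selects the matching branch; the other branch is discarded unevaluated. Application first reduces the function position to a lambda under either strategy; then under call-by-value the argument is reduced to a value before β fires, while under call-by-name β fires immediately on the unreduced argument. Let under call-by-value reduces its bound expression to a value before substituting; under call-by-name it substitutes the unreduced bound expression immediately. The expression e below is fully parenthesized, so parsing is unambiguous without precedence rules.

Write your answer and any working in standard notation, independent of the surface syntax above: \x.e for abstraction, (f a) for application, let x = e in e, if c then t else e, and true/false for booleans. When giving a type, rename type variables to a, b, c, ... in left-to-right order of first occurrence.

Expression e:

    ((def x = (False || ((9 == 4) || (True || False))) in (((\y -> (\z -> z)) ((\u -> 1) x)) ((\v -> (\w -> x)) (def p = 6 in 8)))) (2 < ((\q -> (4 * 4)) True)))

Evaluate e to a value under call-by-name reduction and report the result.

Answer: true

Derivation:
step 0: ((let x = (false || ((9 == 4) || (true || false))) in (((\y.(\z.z)) ((\u.1) x)) ((\v.(\w.x)) (let p = 6 in 8)))) (2 < ((\q.(4 * 4)) true)))
step 1: [let@0] ((((\y.(\z.z)) ((\u.1) (false || ((9 == 4) || (true || false))))) ((\v.(\w.(false || ((9 == 4) || (true || false))))) (let p = 6 in 8))) (2 < ((\q.(4 * 4)) true)))
step 2: [beta@0.0] (((\z.z) ((\v.(\w.(false || ((9 == 4) || (true || false))))) (let p = 6 in 8))) (2 < ((\q.(4 * 4)) true)))
step 3: [beta@0] (((\v.(\w.(false || ((9 == 4) || (true || false))))) (let p = 6 in 8)) (2 < ((\q.(4 * 4)) true)))
step 4: [beta@0] ((\w.(false || ((9 == 4) || (true || false)))) (2 < ((\q.(4 * 4)) true)))
step 5: [beta@root] (false || ((9 == 4) || (true || false)))
step 6: [delta@1.0] (false || (false || (true || false)))
step 7: [delta@1.1] (false || (false || true))
step 8: [delta@1] (false || true)
step 9: [delta@root] true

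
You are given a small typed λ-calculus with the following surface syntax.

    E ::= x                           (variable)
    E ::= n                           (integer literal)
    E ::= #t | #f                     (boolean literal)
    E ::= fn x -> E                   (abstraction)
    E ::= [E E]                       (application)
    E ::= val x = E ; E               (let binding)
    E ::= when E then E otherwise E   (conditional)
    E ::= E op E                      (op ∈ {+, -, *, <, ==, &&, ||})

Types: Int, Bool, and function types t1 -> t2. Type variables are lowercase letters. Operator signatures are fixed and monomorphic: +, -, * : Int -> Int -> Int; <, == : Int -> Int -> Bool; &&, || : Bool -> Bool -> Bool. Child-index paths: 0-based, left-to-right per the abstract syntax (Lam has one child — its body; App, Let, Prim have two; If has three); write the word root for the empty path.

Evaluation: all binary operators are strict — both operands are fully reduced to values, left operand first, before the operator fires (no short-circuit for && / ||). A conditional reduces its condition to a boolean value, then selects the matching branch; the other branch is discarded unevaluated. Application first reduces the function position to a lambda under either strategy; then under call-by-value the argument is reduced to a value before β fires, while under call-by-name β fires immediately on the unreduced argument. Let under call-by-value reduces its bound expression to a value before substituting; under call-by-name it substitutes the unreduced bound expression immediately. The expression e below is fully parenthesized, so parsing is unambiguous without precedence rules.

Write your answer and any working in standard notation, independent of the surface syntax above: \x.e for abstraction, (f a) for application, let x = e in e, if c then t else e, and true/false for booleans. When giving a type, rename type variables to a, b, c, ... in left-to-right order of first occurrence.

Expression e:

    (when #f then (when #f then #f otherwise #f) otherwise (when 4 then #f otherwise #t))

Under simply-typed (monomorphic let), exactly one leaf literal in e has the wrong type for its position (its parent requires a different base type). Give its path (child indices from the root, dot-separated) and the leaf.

Working:
  unify Bool ~ Bool
  unify Bool ~ Bool
  unify Bool ~ Bool
  unify Int ~ Bool
  FAIL: mismatch Int ~ Bool

Answer: 2.0 : 4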